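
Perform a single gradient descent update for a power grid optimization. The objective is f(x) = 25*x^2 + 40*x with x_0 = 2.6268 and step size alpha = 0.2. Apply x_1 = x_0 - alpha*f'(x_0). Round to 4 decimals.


We compute the gradient at x_0 and apply the update.
f'(x) = 50*x + 40
f'(2.6268) = 50*2.6268 + 40 = 171.34
x_1 = 2.6268 - 0.2*171.34 = -31.6412


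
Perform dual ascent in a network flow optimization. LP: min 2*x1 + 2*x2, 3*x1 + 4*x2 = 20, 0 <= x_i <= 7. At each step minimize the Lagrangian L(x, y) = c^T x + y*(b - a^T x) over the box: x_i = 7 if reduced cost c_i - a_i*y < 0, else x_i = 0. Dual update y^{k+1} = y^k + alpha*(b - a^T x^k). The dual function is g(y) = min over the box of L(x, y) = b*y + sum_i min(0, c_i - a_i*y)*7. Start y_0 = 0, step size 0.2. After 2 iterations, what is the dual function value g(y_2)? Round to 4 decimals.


Dual ascent for LP: min 2*x1 + 2*x2, 3*x1 + 4*x2 = 20, 0 <= x_i <= 7
Step 1: y^k = 0.0, reduced costs: (2.0, 2.0)
  x^k = (0.0, 0.0), subgradient = b - a^T x = 20.0
  y^{k+1} = 0.0 + 0.2*20.0 = 4.0
Step 2: y^k = 4.0, reduced costs: (-10.0, -14.0)
  x^k = (7.0, 7.0), subgradient = b - a^T x = -29.0
  y^{k+1} = 4.0 + 0.2*-29.0 = -1.8
Dual objective at y_2 = -1.8: reduced costs (7.4, 9.2), box minimizer x = (0.0, 0.0)
g(y_2) = b*y + (c1 - a1*y)*x1 + (c2 - a2*y)*x2 = 20*(-1.8) + 7.4*0.0 + 9.2*0.0 = -36.0 + 0.0 + 0.0 = -36.0


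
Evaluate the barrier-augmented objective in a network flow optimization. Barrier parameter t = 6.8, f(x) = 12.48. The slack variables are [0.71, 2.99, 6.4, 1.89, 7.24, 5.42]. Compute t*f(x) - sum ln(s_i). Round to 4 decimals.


Step 1: Compute log-barrier.
ln values: [-0.3425, 1.0953, 1.8563, 0.6366, 1.9796, 1.6901]
phi = -(-0.3425 + 1.0953 + 1.8563 + 0.6366 + 1.9796 + 1.6901) = -6.9154
Step 2: Compute augmented objective.
t*f(x) = 6.8*12.48 = 84.864
Total = 84.864 - 6.9154 = 77.9486


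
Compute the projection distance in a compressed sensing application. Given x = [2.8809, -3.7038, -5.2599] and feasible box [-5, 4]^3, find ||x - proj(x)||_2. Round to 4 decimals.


Project each component onto [-5, 4].
clip(2.8809) = 2.8809, clip(-3.7038) = -3.7038, clip(-5.2599) = -5.0
Projection = [2.8809, -3.7038, -5.0]
Squared diffs: [0.0, 0.0, 0.0675]
Distance = sqrt(0.0675) = 0.2599


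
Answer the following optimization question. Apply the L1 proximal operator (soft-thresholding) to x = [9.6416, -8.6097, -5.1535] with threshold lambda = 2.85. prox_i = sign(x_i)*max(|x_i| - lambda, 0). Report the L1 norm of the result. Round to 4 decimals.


Soft-thresholding with lambda = 2.85:
prox(9.6416) = sign(9.6416)*max(|9.6416| - 2.85, 0) = 6.7916
prox(-8.6097) = sign(-8.6097)*max(|-8.6097| - 2.85, 0) = -5.7597
prox(-5.1535) = sign(-5.1535)*max(|-5.1535| - 2.85, 0) = -2.3035
prox(x) = [6.7916, -5.7597, -2.3035]
||prox(x)||_1 = 6.7916 + 5.7597 + 2.3035 = 14.8548


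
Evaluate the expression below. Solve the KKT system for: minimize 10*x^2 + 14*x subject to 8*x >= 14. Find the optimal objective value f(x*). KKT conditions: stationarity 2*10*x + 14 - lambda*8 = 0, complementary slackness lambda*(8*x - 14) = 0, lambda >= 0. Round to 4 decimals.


Step 1: Try lambda = 0 (constraint inactive).
x_unc = -14/(2*10) = -0.7
Check: 8*-0.7 = -5.6 < 14 -- violated!
Step 2: Constraint must be active: 8*x = 14
x* = 14/8 = 1.75
lambda = (2*10*1.75 + 14)/8 = 6.125
Step 3: Compute optimal value.
f(x*) = 10*1.75^2 + 14*1.75 = 55.125


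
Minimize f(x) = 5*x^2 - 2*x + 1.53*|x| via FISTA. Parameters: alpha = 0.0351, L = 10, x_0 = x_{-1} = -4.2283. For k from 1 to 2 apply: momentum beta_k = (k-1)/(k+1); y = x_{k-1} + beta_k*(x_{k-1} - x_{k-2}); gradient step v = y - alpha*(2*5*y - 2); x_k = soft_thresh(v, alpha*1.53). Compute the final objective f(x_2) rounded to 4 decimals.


FISTA on f(x) = 5*x^2 - 2*x + 1.53*|x|
L = 10, alpha = 0.0351
Iteration 1: beta = 0.0, y = -4.2283 + 0.0*(-4.2283 + 4.2283) = -4.2283
  grad(y) = -44.283, v = y - alpha*grad = -2.674
  prox(v) = soft_thresh(-2.674, 0.0537) = -2.6203
Iteration 2: beta = 0.3333, y = -2.6203 + 0.3333*(-2.6203 + 4.2283) = -2.0843
  grad(y) = -22.8425, v = y - alpha*grad = -1.2825
  prox(v) = soft_thresh(-1.2825, 0.0537) = -1.2288
f(x_2) = 5*(-1.2288)^2 - 2*(-1.2288) + 1.53*|-1.2288| = 11.887


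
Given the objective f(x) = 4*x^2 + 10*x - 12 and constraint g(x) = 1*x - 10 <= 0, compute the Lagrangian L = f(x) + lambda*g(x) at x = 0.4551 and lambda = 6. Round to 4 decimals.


Step 1: Evaluate f(x).
f(0.4551) = 4*0.4551^2 + 10*0.4551 - 12 = -6.6205
Step 2: Evaluate g(x).
g(0.4551) = 1*0.4551 - 10 = -9.5449
Step 3: Compute Lagrangian.
L = -6.6205 + 6*-9.5449 = -63.8899


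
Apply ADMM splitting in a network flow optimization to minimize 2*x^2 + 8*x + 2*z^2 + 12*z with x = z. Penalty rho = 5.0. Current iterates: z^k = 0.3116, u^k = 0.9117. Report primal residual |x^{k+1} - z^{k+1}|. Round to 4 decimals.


ADMM iteration with rho = 5.0, z^k = 0.3116, u^k = 0.9117
Step 1: x-update.
Minimize 2*x^2 + 8*x + (5.0/2)*(x - 0.3116 + 0.9117)^2
FOC: (2*2 + 5.0)*x = -8 + 5.0*(0.3116 - 0.9117)
x^{k+1} = -1.2223
Step 2: z-update.
Minimize 2*z^2 + 12*z + (5.0/2)*(-1.2223 - z + 0.9117)^2
FOC: (2*2 + 5.0)*z = -12 + 5.0*(-1.2223 + 0.9117)
z^{k+1} = -1.5059
Step 3: u-update.
u^{k+1} = 0.9117 - 1.2223 + 1.5059 = 1.1953
Step 4: Primal residual = |-1.2223 + 1.5059| = 0.2836


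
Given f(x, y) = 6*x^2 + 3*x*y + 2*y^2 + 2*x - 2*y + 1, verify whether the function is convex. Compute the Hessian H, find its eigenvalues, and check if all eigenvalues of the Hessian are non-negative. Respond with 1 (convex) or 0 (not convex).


The Hessian of f(x,y) = 6*x^2 + 3*x*y + 2*y^2 + 2*x - 2*y + 1 is:
H = [[12, 3], [3, 4]]
Trace = 12 + 4 = 16
Determinant = 12*4 - (3)^2 = 39
Discriminant = (16)^2 - 4*39 = 100.0
Eigenvalues: lambda_1 = 3.0, lambda_2 = 13.0
The function is convex.

1


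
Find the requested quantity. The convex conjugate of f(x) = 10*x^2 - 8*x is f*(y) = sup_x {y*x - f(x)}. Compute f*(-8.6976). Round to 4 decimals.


f*(y) = sup_x {y*x - a*x^2 - b*x} = sup_x {(y-b)*x - a*x^2}
FOC: (y - b) - 2a*x = 0 => x* = (y - b)/(2a)
x* = (-8.6976 + 8)/(2*10) = -0.0349
f*(-8.6976) = (y-b)^2/(4a) = (-8.6976 + 8)^2/(4*10)
= 0.4866/40 = 0.0122


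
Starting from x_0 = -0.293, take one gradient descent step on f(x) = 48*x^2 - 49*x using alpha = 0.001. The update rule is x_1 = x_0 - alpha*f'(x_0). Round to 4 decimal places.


We compute the gradient at x_0 and apply the update.
f'(x) = 96*x - 49
f'(-0.293) = 96*-0.293 - 49 = -77.128
x_1 = -0.293 - 0.001*-77.128 = -0.2159


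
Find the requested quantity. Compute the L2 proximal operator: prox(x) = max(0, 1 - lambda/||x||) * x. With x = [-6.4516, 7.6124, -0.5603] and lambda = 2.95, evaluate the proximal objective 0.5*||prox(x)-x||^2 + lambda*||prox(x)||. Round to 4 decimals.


Step 1: Compute ||x||.
||x|| = 9.9943
Step 2: Compute scaling factor.
scale = max(0, 1 - 2.95/9.9943) = 0.7048
Step 3: prox(x) = [-4.5473, 5.3655, -0.3949]
||prox(x)|| = 7.0443
Step 4: Proximal objective.
0.5*||prox-x||^2 = 4.3513
lambda*||prox|| = 20.7807
Total = 25.1319


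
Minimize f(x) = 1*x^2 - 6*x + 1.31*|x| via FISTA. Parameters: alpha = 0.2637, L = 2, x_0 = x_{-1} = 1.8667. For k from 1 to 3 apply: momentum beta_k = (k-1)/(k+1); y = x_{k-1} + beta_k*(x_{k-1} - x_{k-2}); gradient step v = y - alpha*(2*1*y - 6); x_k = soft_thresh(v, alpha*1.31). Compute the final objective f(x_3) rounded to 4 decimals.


FISTA on f(x) = 1*x^2 - 6*x + 1.31*|x|
L = 2, alpha = 0.2637
Iteration 1: beta = 0.0, y = 1.8667 + 0.0*(1.8667 - 1.8667) = 1.8667
  grad(y) = -2.2666, v = y - alpha*grad = 2.4644
  prox(v) = soft_thresh(2.4644, 0.3454) = 2.119
Iteration 2: beta = 0.3333, y = 2.119 + 0.3333*(2.119 - 1.8667) = 2.203
  grad(y) = -1.5939, v = y - alpha*grad = 2.6234
  prox(v) = soft_thresh(2.6234, 0.3454) = 2.2779
Iteration 3: beta = 0.5, y = 2.2779 + 0.5*(2.2779 - 2.119) = 2.3574
  grad(y) = -1.2852, v = y - alpha*grad = 2.6963
  prox(v) = soft_thresh(2.6963, 0.3454) = 2.3509
f(x_3) = 1*2.3509^2 - 6*2.3509 + 1.31*|2.3509| = -5.499


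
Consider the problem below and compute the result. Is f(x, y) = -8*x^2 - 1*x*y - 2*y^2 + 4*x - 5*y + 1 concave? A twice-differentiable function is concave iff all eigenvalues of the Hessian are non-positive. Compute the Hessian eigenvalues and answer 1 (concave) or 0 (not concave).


The Hessian of f(x,y) = -8*x^2 - 1*x*y - 2*y^2 + 4*x - 5*y + 1 is:
H = [[-16, -1], [-1, -4]]
Trace = -16 - 4 = -20
Determinant = -16*-4 - (-1)^2 = 63
Discriminant = (-20)^2 - 4*63 = 148.0
Eigenvalues: lambda_1 = -16.0828, lambda_2 = -3.9172
The function is concave.

1


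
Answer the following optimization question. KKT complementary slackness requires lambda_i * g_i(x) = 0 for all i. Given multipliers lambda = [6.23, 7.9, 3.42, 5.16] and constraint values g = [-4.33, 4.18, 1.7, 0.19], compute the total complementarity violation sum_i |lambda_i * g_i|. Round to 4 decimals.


KKT complementary slackness check:
lambda_1 * g_1 = 6.23 * -4.33 = -26.9759
lambda_2 * g_2 = 7.9 * 4.18 = 33.022
lambda_3 * g_3 = 3.42 * 1.7 = 5.814
lambda_4 * g_4 = 5.16 * 0.19 = 0.9804
Total violation = 26.9759 + 33.022 + 5.814 + 0.9804 = 66.7923


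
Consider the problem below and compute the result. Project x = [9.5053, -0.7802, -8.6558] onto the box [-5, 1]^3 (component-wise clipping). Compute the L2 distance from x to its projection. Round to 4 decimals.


Project each component onto [-5, 1].
clip(9.5053) = 1.0, clip(-0.7802) = -0.7802, clip(-8.6558) = -5.0
Projection = [1.0, -0.7802, -5.0]
Squared diffs: [72.3401, 0.0, 13.3649]
Distance = sqrt(85.705) = 9.2577


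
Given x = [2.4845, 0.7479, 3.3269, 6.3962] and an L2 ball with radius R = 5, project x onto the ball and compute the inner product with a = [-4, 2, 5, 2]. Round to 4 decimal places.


Step 1: Compute ||x|| (intermediates to 6 decimals).
||x|| = sqrt(2.4845^2 + 0.7479^2 + 3.3269^2 + 6.3962^2) = 7.662358
Step 2: Project.
Since ||x|| > R, scale = R/||x|| = 5/7.662358 = 0.652541, proj(x) = scale * x
proj(x) = [1.621238, 0.488035, 2.170939, 4.173783]
Step 3: Dot product.
a^T * proj(x) = -4*1.621238 + 2*0.488035 + 5*2.170939 + 2*4.173783 = 13.6934


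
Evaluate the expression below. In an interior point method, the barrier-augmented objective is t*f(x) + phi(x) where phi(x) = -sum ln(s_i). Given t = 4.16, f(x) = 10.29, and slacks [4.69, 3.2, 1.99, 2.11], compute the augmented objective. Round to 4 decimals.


Step 1: Compute log-barrier.
ln values: [1.5454, 1.1632, 0.6881, 0.7467]
phi = -(1.5454 + 1.1632 + 0.6881 + 0.7467) = -4.1434
Step 2: Compute augmented objective.
t*f(x) = 4.16*10.29 = 42.8064
Total = 42.8064 - 4.1434 = 38.663


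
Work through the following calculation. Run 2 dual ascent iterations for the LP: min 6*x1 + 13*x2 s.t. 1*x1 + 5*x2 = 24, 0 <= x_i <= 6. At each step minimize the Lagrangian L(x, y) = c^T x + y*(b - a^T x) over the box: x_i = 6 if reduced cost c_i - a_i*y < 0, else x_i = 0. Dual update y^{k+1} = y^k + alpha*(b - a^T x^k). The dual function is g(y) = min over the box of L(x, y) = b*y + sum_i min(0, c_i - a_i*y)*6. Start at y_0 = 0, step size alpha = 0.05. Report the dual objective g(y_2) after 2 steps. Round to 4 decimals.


Dual ascent for LP: min 6*x1 + 13*x2, 1*x1 + 5*x2 = 24, 0 <= x_i <= 6
Step 1: y^k = 0.0, reduced costs: (6.0, 13.0)
  x^k = (0.0, 0.0), subgradient = b - a^T x = 24.0
  y^{k+1} = 0.0 + 0.05*24.0 = 1.2
Step 2: y^k = 1.2, reduced costs: (4.8, 7.0)
  x^k = (0.0, 0.0), subgradient = b - a^T x = 24.0
  y^{k+1} = 1.2 + 0.05*24.0 = 2.4
Dual objective at y_2 = 2.4: reduced costs (3.6, 1.0), box minimizer x = (0.0, 0.0)
g(y_2) = b*y + (c1 - a1*y)*x1 + (c2 - a2*y)*x2 = 24*2.4 + 3.6*0.0 + 1.0*0.0 = 57.6 + 0.0 + 0.0 = 57.6


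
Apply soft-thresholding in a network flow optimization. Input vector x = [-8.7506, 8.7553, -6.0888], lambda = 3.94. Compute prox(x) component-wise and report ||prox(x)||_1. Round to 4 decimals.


Soft-thresholding with lambda = 3.94:
prox(-8.7506) = sign(-8.7506)*max(|-8.7506| - 3.94, 0) = -4.8106
prox(8.7553) = sign(8.7553)*max(|8.7553| - 3.94, 0) = 4.8153
prox(-6.0888) = sign(-6.0888)*max(|-6.0888| - 3.94, 0) = -2.1488
prox(x) = [-4.8106, 4.8153, -2.1488]
||prox(x)||_1 = 4.8106 + 4.8153 + 2.1488 = 11.7747


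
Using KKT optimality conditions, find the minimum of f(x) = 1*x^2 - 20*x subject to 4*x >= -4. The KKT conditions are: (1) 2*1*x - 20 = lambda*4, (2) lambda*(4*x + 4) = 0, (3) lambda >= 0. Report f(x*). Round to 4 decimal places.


Step 1: Try lambda = 0 (constraint inactive).
Stationarity: 2*1*x - 20 = 0
x* = 20/(2*1) = 10.0
Check constraint: 4*10.0 = 40.0 >= -4 -- satisfied.
Step 2: Compute optimal value.
f(x*) = 1*10.0^2 - 20*10.0 = -100.0


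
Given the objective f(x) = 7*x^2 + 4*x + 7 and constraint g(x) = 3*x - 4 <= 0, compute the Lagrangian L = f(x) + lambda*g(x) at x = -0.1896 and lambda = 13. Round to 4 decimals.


Step 1: Evaluate f(x).
f(-0.1896) = 7*(-0.1896)^2 + 4*(-0.1896) + 7 = 6.4932
Step 2: Evaluate g(x).
g(-0.1896) = 3*-0.1896 - 4 = -4.5688
Step 3: Compute Lagrangian.
L = 6.4932 + 13*-4.5688 = -52.9012


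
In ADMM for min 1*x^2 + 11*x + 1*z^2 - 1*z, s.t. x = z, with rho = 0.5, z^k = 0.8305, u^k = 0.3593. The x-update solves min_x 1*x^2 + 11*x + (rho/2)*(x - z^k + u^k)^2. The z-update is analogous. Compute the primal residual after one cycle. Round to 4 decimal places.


ADMM iteration with rho = 0.5, z^k = 0.8305, u^k = 0.3593
Step 1: x-update.
Minimize 1*x^2 + 11*x + (0.5/2)*(x - 0.8305 + 0.3593)^2
FOC: (2*1 + 0.5)*x = -11 + 0.5*(0.8305 - 0.3593)
x^{k+1} = -4.3058
Step 2: z-update.
Minimize 1*z^2 - 1*z + (0.5/2)*(-4.3058 - z + 0.3593)^2
FOC: (2*1 + 0.5)*z = 1 + 0.5*(-4.3058 + 0.3593)
z^{k+1} = -0.3893
Step 3: u-update.
u^{k+1} = 0.3593 - 4.3058 + 0.3893 = -3.5572
Step 4: Primal residual = |-4.3058 + 0.3893| = 3.9165


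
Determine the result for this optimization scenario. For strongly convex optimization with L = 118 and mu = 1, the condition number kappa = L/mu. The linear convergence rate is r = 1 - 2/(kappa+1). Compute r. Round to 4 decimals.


Step 1: Compute the condition number.
kappa = L/mu = 118/1 = 118.0
Step 2: Compute the convergence rate.
r = 1 - 2/(kappa + 1) = 1 - 2*mu/(L + mu) = (L - mu)/(L + mu) = 117/119 = 0.9832


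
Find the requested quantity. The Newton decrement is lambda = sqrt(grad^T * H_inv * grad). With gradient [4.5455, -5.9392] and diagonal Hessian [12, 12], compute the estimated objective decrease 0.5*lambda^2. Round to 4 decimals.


Step 1: H is diagonal, so H^(-1) * g = [0.3788, -0.4949].
Step 2: g^T H^(-1) g = sum_i g_i^2 / H_ii
  = (4.5455)^2/12 + (-5.9392)^2/12
  = 1.7218 + 2.9395 = 4.6613
Step 3: Objective decrease = 0.5 * g^T H^(-1) g = 2.3307


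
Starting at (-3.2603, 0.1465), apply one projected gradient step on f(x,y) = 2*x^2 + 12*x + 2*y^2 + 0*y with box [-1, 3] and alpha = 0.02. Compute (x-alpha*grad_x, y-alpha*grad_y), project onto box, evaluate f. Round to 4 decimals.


Step 1: Compute gradient at (-3.2603, 0.1465).
grad_x = 2*2*-3.2603 + 12 = -1.0412
grad_y = 2*2*0.1465 + 0 = 0.586
Step 2: Gradient step.
x_raw = -3.2603 - 0.02*-1.0412 = -3.2395
y_raw = 0.1465 - 0.02*0.586 = 0.1348
Step 3: Project onto [-1, 3].
x_proj = clip(-3.2395) = -1.0
y_proj = clip(0.1348) = 0.1348
Step 4: Evaluate f.
f(-1.0, 0.1348) = -9.9637


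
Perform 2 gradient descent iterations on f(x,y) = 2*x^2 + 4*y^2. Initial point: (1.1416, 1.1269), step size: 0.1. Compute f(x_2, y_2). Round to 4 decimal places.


Gradient descent on f(x,y) = 2*x^2 + 4*y^2.
Starting point: (1.1416, 1.1269), alpha = 0.1
Step 1: grad_x = 2*2*1.1416 = 4.5664, grad_y = 2*4*1.1269 = 9.0152
  x_1 = 1.1416 - 0.1*4.5664 = 0.685
  y_1 = 1.1269 - 0.1*9.0152 = 0.2254
Step 2: grad_x = 2*2*0.685 = 2.7398, grad_y = 2*4*0.2254 = 1.803
  x_2 = 0.685 - 0.1*2.7398 = 0.411
  y_2 = 0.2254 - 0.1*1.803 = 0.0451
f(0.411, 0.0451) = 2*0.411^2 + 4*0.0451^2 = 0.3459


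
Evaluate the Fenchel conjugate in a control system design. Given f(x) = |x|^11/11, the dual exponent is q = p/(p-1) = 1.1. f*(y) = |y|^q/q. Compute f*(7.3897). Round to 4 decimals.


The conjugate exponent q satisfies 1/p + 1/q = 1.
p = 11, so q = 11/(11 - 1) = 1.1
|y|^q = 7.3897^1.1 = 9.0259
f*(7.3897) = 9.0259 / 1.1 = 8.2053


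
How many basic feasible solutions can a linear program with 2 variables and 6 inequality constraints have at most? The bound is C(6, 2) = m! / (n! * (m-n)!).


Each vertex corresponds to some choice of n active constraints out of m, so the number of vertices is at most C(m, n) = m! / (n!(m-n)!).
m = 6, n = 2
Numerator: 6 * 5
Denominator: 2! = 2
C(6, 2) = 15


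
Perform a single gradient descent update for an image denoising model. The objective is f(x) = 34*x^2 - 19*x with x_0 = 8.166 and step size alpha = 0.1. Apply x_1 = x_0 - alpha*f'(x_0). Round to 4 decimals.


We compute the gradient at x_0 and apply the update.
f'(x) = 68*x - 19
f'(8.166) = 68*8.166 - 19 = 536.288
x_1 = 8.166 - 0.1*536.288 = -45.4628


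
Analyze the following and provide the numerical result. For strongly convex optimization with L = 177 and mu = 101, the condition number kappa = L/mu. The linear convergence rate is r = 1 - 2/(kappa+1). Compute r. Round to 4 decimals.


Step 1: Compute the condition number.
kappa = L/mu = 177/101 = 1.7525
Step 2: Compute the convergence rate.
r = 1 - 2/(kappa + 1) = 1 - 2*mu/(L + mu) = (L - mu)/(L + mu) = 76/278 = 0.2734


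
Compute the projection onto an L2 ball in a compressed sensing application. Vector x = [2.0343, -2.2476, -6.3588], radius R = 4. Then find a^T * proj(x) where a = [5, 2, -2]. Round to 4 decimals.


Step 1: Compute ||x|| (intermediates to 6 decimals).
||x|| = sqrt(2.0343^2 + (-2.2476)^2 + (-6.3588)^2) = 7.04446
Step 2: Project.
Since ||x|| > R, scale = R/||x|| = 4/7.04446 = 0.567822, proj(x) = scale * x
proj(x) = [1.15512, -1.276237, -3.610667]
Step 3: Dot product.
a^T * proj(x) = 5*1.15512 + 2*(-1.276237) - 2*(-3.610667) = 10.4445


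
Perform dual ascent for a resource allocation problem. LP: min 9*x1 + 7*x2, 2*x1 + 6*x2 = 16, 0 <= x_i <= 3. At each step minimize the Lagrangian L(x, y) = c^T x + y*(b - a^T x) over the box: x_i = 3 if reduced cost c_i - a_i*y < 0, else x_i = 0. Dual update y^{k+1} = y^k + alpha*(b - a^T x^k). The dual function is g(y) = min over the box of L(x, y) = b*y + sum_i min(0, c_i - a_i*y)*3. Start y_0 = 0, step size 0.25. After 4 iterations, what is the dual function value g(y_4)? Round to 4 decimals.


Dual ascent for LP: min 9*x1 + 7*x2, 2*x1 + 6*x2 = 16, 0 <= x_i <= 3
Step 1: y^k = 0.0, reduced costs: (9.0, 7.0)
  x^k = (0.0, 0.0), subgradient = b - a^T x = 16.0
  y^{k+1} = 0.0 + 0.25*16.0 = 4.0
Step 2: y^k = 4.0, reduced costs: (1.0, -17.0)
  x^k = (0.0, 3.0), subgradient = b - a^T x = -2.0
  y^{k+1} = 4.0 + 0.25*-2.0 = 3.5
Step 3: y^k = 3.5, reduced costs: (2.0, -14.0)
  x^k = (0.0, 3.0), subgradient = b - a^T x = -2.0
  y^{k+1} = 3.5 + 0.25*-2.0 = 3.0
Step 4: y^k = 3.0, reduced costs: (3.0, -11.0)
  x^k = (0.0, 3.0), subgradient = b - a^T x = -2.0
  y^{k+1} = 3.0 + 0.25*-2.0 = 2.5
Dual objective at y_4 = 2.5: reduced costs (4.0, -8.0), box minimizer x = (0.0, 3.0)
g(y_4) = b*y + (c1 - a1*y)*x1 + (c2 - a2*y)*x2 = 16*2.5 + 4.0*0.0 + (-8.0)*3.0 = 40.0 + 0.0 - 24.0 = 16.0


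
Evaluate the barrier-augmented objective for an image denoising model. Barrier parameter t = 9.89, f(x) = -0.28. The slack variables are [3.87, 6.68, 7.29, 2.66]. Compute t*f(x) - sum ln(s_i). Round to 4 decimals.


Step 1: Compute log-barrier.
ln values: [1.3533, 1.8991, 1.9865, 0.9783]
phi = -(1.3533 + 1.8991 + 1.9865 + 0.9783) = -6.2172
Step 2: Compute augmented objective.
t*f(x) = 9.89*-0.28 = -2.7692
Total = -2.7692 - 6.2172 = -8.9864


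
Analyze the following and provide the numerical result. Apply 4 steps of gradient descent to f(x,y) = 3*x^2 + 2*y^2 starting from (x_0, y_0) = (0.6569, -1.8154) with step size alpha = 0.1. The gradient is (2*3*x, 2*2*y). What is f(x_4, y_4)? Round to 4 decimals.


Gradient descent on f(x,y) = 3*x^2 + 2*y^2.
Starting point: (0.6569, -1.8154), alpha = 0.1
Step 1: grad_x = 2*3*0.6569 = 3.9414, grad_y = 2*2*-1.8154 = -7.2616
  x_1 = 0.6569 - 0.1*3.9414 = 0.2628
  y_1 = -1.8154 - 0.1*-7.2616 = -1.0892
Step 2: grad_x = 2*3*0.2628 = 1.5766, grad_y = 2*2*-1.0892 = -4.357
  x_2 = 0.2628 - 0.1*1.5766 = 0.1051
  y_2 = -1.0892 - 0.1*-4.357 = -0.6535
Step 3: grad_x = 2*3*0.1051 = 0.6306, grad_y = 2*2*-0.6535 = -2.6142
  x_3 = 0.1051 - 0.1*0.6306 = 0.042
  y_3 = -0.6535 - 0.1*-2.6142 = -0.3921
Step 4: grad_x = 2*3*0.042 = 0.2522, grad_y = 2*2*-0.3921 = -1.5685
  x_4 = 0.042 - 0.1*0.2522 = 0.0168
  y_4 = -0.3921 - 0.1*-1.5685 = -0.2353
f(0.0168, -0.2353) = 3*0.0168^2 + 2*(-0.2353)^2 = 0.1116


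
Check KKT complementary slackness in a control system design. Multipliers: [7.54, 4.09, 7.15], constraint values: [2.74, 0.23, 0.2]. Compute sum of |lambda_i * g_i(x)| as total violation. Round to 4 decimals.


KKT complementary slackness check:
lambda_1 * g_1 = 7.54 * 2.74 = 20.6596
lambda_2 * g_2 = 4.09 * 0.23 = 0.9407
lambda_3 * g_3 = 7.15 * 0.2 = 1.43
Total violation = 20.6596 + 0.9407 + 1.43 = 23.0303


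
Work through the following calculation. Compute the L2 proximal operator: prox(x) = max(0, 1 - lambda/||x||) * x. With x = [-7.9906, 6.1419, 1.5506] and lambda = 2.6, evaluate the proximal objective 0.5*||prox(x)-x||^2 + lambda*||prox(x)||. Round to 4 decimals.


Step 1: Compute ||x||.
||x|| = 10.1969
Step 2: Compute scaling factor.
scale = max(0, 1 - 2.6/10.1969) = 0.745
Step 3: prox(x) = [-5.9532, 4.5758, 1.1552]
||prox(x)|| = 7.5969
Step 4: Proximal objective.
0.5*||prox-x||^2 = 3.38
lambda*||prox|| = 19.7519
Total = 23.132


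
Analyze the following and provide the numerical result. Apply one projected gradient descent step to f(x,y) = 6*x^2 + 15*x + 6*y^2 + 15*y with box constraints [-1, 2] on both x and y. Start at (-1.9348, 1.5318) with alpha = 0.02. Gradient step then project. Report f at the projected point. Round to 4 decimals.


Step 1: Compute gradient at (-1.9348, 1.5318).
grad_x = 2*6*-1.9348 + 15 = -8.2176
grad_y = 2*6*1.5318 + 15 = 33.3816
Step 2: Gradient step.
x_raw = -1.9348 - 0.02*-8.2176 = -1.7704
y_raw = 1.5318 - 0.02*33.3816 = 0.8642
Step 3: Project onto [-1, 2].
x_proj = clip(-1.7704) = -1.0
y_proj = clip(0.8642) = 0.8642
Step 4: Evaluate f.
f(-1.0, 0.8642) = 8.4432


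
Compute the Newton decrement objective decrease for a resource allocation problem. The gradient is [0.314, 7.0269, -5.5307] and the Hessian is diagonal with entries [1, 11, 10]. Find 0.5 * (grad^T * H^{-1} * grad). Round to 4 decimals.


Step 1: H is diagonal, so H^(-1) * g = [0.314, 0.6388, -0.5531].
Step 2: g^T H^(-1) g = sum_i g_i^2 / H_ii
  = (0.314)^2/1 + (7.0269)^2/11 + (-5.5307)^2/10
  = 0.0986 + 4.4888 + 3.0589 = 7.6463
Step 3: Objective decrease = 0.5 * g^T H^(-1) g = 3.8232


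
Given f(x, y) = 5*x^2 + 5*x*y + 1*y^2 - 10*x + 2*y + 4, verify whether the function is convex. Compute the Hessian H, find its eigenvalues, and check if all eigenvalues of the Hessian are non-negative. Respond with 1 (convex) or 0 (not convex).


The Hessian of f(x,y) = 5*x^2 + 5*x*y + 1*y^2 - 10*x + 2*y + 4 is:
H = [[10, 5], [5, 2]]
Trace = 10 + 2 = 12
Determinant = 10*2 - (5)^2 = -5
Discriminant = (12)^2 - 4*-5 = 164.0
Eigenvalues: lambda_1 = -0.4031, lambda_2 = 12.4031
The function is not convex.

0


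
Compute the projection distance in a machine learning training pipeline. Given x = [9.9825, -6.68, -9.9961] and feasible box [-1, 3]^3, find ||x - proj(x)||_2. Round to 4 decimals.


Project each component onto [-1, 3].
clip(9.9825) = 3.0, clip(-6.68) = -1.0, clip(-9.9961) = -1.0
Projection = [3.0, -1.0, -1.0]
Squared diffs: [48.7553, 32.2624, 80.9298]
Distance = sqrt(161.9475) = 12.7259


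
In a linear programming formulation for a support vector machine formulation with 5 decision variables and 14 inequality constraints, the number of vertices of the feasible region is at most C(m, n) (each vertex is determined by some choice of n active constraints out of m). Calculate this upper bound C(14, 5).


Each vertex corresponds to some choice of n active constraints out of m, so the number of vertices is at most C(m, n) = m! / (n!(m-n)!).
m = 14, n = 5
Numerator: 14 * 13 * 12 * 11 * 10
Denominator: 5! = 120
C(14, 5) = 2002


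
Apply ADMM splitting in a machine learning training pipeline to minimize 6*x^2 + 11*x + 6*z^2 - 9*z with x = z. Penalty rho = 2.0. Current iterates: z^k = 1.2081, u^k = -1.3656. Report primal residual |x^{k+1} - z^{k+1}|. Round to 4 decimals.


ADMM iteration with rho = 2.0, z^k = 1.2081, u^k = -1.3656
Step 1: x-update.
Minimize 6*x^2 + 11*x + (2.0/2)*(x - 1.2081 - 1.3656)^2
FOC: (2*6 + 2.0)*x = -11 + 2.0*(1.2081 + 1.3656)
x^{k+1} = -0.418
Step 2: z-update.
Minimize 6*z^2 - 9*z + (2.0/2)*(-0.418 - z - 1.3656)^2
FOC: (2*6 + 2.0)*z = 9 + 2.0*(-0.418 - 1.3656)
z^{k+1} = 0.3881
Step 3: u-update.
u^{k+1} = -1.3656 - 0.418 - 0.3881 = -2.1717
Step 4: Primal residual = |-0.418 - 0.3881| = 0.8061


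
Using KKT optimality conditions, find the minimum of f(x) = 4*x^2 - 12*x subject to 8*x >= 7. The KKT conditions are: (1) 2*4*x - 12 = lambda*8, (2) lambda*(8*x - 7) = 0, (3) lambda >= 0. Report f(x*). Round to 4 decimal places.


Step 1: Try lambda = 0 (constraint inactive).
Stationarity: 2*4*x - 12 = 0
x* = 12/(2*4) = 1.5
Check constraint: 8*1.5 = 12.0 >= 7 -- satisfied.
Step 2: Compute optimal value.
f(x*) = 4*1.5^2 - 12*1.5 = -9.0


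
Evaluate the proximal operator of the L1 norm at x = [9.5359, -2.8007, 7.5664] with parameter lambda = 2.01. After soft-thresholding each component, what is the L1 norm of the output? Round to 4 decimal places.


Soft-thresholding with lambda = 2.01:
prox(9.5359) = sign(9.5359)*max(|9.5359| - 2.01, 0) = 7.5259
prox(-2.8007) = sign(-2.8007)*max(|-2.8007| - 2.01, 0) = -0.7907
prox(7.5664) = sign(7.5664)*max(|7.5664| - 2.01, 0) = 5.5564
prox(x) = [7.5259, -0.7907, 5.5564]
||prox(x)||_1 = 7.5259 + 0.7907 + 5.5564 = 13.873


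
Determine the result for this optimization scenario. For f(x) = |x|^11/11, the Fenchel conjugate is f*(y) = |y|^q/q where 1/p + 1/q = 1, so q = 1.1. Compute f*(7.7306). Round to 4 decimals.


The conjugate exponent q satisfies 1/p + 1/q = 1.
p = 11, so q = 11/(11 - 1) = 1.1
|y|^q = 7.7306^1.1 = 9.4849
f*(7.7306) = 9.4849 / 1.1 = 8.6227


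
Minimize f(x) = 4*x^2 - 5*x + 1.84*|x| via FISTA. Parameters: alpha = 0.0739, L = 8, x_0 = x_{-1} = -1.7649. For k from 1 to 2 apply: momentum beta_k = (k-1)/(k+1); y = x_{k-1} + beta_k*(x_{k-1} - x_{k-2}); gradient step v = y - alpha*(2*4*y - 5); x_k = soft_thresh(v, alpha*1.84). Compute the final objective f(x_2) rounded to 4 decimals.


FISTA on f(x) = 4*x^2 - 5*x + 1.84*|x|
L = 8, alpha = 0.0739
Iteration 1: beta = 0.0, y = -1.7649 + 0.0*(-1.7649 + 1.7649) = -1.7649
  grad(y) = -19.1192, v = y - alpha*grad = -0.352
  prox(v) = soft_thresh(-0.352, 0.136) = -0.216
Iteration 2: beta = 0.3333, y = -0.216 + 0.3333*(-0.216 + 1.7649) = 0.3003
  grad(y) = -2.5978, v = y - alpha*grad = 0.4923
  prox(v) = soft_thresh(0.4923, 0.136) = 0.3563
f(x_2) = 4*0.3563^2 - 5*0.3563 + 1.84*|0.3563| = -0.6181


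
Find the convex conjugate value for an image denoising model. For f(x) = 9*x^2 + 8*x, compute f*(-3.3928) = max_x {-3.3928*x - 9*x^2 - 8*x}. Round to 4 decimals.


f*(y) = sup_x {y*x - a*x^2 - b*x} = sup_x {(y-b)*x - a*x^2}
FOC: (y - b) - 2a*x = 0 => x* = (y - b)/(2a)
x* = (-3.3928 - 8)/(2*9) = -0.6329
f*(-3.3928) = (y-b)^2/(4a) = (-3.3928 - 8)^2/(4*9)
= 129.7959/36 = 3.6054


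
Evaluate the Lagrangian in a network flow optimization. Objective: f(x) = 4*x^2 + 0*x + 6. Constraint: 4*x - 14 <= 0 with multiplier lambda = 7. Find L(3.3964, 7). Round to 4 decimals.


Step 1: Evaluate f(x).
f(3.3964) = 4*3.3964^2 + 0*3.3964 + 6 = 52.1421
Step 2: Evaluate g(x).
g(3.3964) = 4*3.3964 - 14 = -0.4144
Step 3: Compute Lagrangian.
L = 52.1421 + 7*-0.4144 = 49.2413


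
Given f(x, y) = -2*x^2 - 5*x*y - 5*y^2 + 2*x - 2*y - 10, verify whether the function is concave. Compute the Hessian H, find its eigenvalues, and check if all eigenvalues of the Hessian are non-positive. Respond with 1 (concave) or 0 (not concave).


The Hessian of f(x,y) = -2*x^2 - 5*x*y - 5*y^2 + 2*x - 2*y - 10 is:
H = [[-4, -5], [-5, -10]]
Trace = -4 - 10 = -14
Determinant = -4*-10 - (-5)^2 = 15
Discriminant = (-14)^2 - 4*15 = 136.0
Eigenvalues: lambda_1 = -12.831, lambda_2 = -1.169
The function is concave.

1


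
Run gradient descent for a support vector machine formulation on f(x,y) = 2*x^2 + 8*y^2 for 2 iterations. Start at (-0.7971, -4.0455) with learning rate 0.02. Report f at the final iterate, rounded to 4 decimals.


Gradient descent on f(x,y) = 2*x^2 + 8*y^2.
Starting point: (-0.7971, -4.0455), alpha = 0.02
Step 1: grad_x = 2*2*-0.7971 = -3.1884, grad_y = 2*8*-4.0455 = -64.728
  x_1 = -0.7971 - 0.02*-3.1884 = -0.7333
  y_1 = -4.0455 - 0.02*-64.728 = -2.7509
Step 2: grad_x = 2*2*-0.7333 = -2.9333, grad_y = 2*8*-2.7509 = -44.015
  x_2 = -0.7333 - 0.02*-2.9333 = -0.6747
  y_2 = -2.7509 - 0.02*-44.015 = -1.8706
f(-0.6747, -1.8706) = 2*(-0.6747)^2 + 8*(-1.8706)^2 = 28.9047


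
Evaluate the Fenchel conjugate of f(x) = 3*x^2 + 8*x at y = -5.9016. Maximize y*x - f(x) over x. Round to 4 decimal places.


f*(y) = sup_x {y*x - a*x^2 - b*x} = sup_x {(y-b)*x - a*x^2}
FOC: (y - b) - 2a*x = 0 => x* = (y - b)/(2a)
x* = (-5.9016 - 8)/(2*3) = -2.3169
f*(-5.9016) = (y-b)^2/(4a) = (-5.9016 - 8)^2/(4*3)
= 193.2545/12 = 16.1045


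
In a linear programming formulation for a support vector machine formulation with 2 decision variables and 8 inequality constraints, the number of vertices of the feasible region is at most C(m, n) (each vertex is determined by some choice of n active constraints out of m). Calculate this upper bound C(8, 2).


Each vertex corresponds to some choice of n active constraints out of m, so the number of vertices is at most C(m, n) = m! / (n!(m-n)!).
m = 8, n = 2
Numerator: 8 * 7
Denominator: 2! = 2
C(8, 2) = 28


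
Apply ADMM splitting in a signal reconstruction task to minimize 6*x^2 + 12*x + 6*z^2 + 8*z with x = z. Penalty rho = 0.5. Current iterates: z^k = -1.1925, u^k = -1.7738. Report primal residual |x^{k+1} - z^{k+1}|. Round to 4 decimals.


ADMM iteration with rho = 0.5, z^k = -1.1925, u^k = -1.7738
Step 1: x-update.
Minimize 6*x^2 + 12*x + (0.5/2)*(x + 1.1925 - 1.7738)^2
FOC: (2*6 + 0.5)*x = -12 + 0.5*(-1.1925 + 1.7738)
x^{k+1} = -0.9367
Step 2: z-update.
Minimize 6*z^2 + 8*z + (0.5/2)*(-0.9367 - z - 1.7738)^2
FOC: (2*6 + 0.5)*z = -8 + 0.5*(-0.9367 - 1.7738)
z^{k+1} = -0.7484
Step 3: u-update.
u^{k+1} = -1.7738 - 0.9367 + 0.7484 = -1.9621
Step 4: Primal residual = |-0.9367 + 0.7484| = 0.1883


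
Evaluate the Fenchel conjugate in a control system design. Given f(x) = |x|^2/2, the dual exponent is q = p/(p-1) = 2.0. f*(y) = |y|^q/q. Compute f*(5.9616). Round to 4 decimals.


The conjugate exponent q satisfies 1/p + 1/q = 1.
p = 2, so q = 2/(2 - 1) = 2.0
|y|^q = 5.9616^2.0 = 35.5407
f*(5.9616) = 35.5407 / 2.0 = 17.7703


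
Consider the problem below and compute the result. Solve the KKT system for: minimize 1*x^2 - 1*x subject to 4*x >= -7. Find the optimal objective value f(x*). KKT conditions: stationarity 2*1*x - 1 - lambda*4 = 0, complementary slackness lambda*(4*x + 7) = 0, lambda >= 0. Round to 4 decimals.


Step 1: Try lambda = 0 (constraint inactive).
Stationarity: 2*1*x - 1 = 0
x* = 1/(2*1) = 0.5
Check constraint: 4*0.5 = 2.0 >= -7 -- satisfied.
Step 2: Compute optimal value.
f(x*) = 1*0.5^2 - 1*0.5 = -0.25


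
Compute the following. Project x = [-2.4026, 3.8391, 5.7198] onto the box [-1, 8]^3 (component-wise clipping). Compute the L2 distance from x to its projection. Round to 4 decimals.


Project each component onto [-1, 8].
clip(-2.4026) = -1.0, clip(3.8391) = 3.8391, clip(5.7198) = 5.7198
Projection = [-1.0, 3.8391, 5.7198]
Squared diffs: [1.9673, 0.0, 0.0]
Distance = sqrt(1.9673) = 1.4026


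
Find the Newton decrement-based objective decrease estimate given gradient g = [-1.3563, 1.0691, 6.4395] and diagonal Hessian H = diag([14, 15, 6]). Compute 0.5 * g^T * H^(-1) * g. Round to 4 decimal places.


Step 1: H is diagonal, so H^(-1) * g = [-0.0969, 0.0713, 1.0733].
Step 2: g^T H^(-1) g = sum_i g_i^2 / H_ii
  = (-1.3563)^2/14 + (1.0691)^2/15 + (6.4395)^2/6
  = 0.1314 + 0.0762 + 6.9112 = 7.1188
Step 3: Objective decrease = 0.5 * g^T H^(-1) g = 3.5594


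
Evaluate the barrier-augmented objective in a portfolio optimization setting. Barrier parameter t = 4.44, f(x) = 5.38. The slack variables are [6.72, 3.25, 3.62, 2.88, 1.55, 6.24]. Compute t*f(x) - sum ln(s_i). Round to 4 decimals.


Step 1: Compute log-barrier.
ln values: [1.9051, 1.1787, 1.2865, 1.0578, 0.4383, 1.831]
phi = -(1.9051 + 1.1787 + 1.2865 + 1.0578 + 0.4383 + 1.831) = -7.6972
Step 2: Compute augmented objective.
t*f(x) = 4.44*5.38 = 23.8872
Total = 23.8872 - 7.6972 = 16.19


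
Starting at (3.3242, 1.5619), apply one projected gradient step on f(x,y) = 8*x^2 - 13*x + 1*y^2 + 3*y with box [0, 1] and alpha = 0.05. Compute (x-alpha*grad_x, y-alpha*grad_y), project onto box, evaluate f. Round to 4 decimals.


Step 1: Compute gradient at (3.3242, 1.5619).
grad_x = 2*8*3.3242 - 13 = 40.1872
grad_y = 2*1*1.5619 + 3 = 6.1238
Step 2: Gradient step.
x_raw = 3.3242 - 0.05*40.1872 = 1.3148
y_raw = 1.5619 - 0.05*6.1238 = 1.2557
Step 3: Project onto [0, 1].
x_proj = clip(1.3148) = 1.0
y_proj = clip(1.2557) = 1.0
Step 4: Evaluate f.
f(1.0, 1.0) = -1.0


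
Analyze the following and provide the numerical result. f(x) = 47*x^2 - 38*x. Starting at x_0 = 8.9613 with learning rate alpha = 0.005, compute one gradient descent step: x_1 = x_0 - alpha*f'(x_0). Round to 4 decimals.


We compute the gradient at x_0 and apply the update.
f'(x) = 94*x - 38
f'(8.9613) = 94*8.9613 - 38 = 804.3622
x_1 = 8.9613 - 0.005*804.3622 = 4.9395


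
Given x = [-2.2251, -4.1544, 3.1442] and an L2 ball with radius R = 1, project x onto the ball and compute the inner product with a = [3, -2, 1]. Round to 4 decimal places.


Step 1: Compute ||x|| (intermediates to 6 decimals).
||x|| = sqrt((-2.2251)^2 + (-4.1544)^2 + 3.1442^2) = 5.665342
Step 2: Project.
Since ||x|| > R, scale = R/||x|| = 1/5.665342 = 0.176512, proj(x) = scale * x
proj(x) = [-0.392757, -0.733301, 0.554989]
Step 3: Dot product.
a^T * proj(x) = 3*(-0.392757) - 2*(-0.733301) + 1*0.554989 = 0.8433


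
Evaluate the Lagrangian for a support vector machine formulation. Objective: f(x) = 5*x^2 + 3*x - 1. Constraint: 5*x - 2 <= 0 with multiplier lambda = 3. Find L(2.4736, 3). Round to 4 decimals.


Step 1: Evaluate f(x).
f(2.4736) = 5*2.4736^2 + 3*2.4736 - 1 = 37.0143
Step 2: Evaluate g(x).
g(2.4736) = 5*2.4736 - 2 = 10.368
Step 3: Compute Lagrangian.
L = 37.0143 + 3*10.368 = 68.1183


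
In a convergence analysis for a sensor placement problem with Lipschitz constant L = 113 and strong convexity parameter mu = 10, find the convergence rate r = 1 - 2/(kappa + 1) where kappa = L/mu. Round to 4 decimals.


Step 1: Compute the condition number.
kappa = L/mu = 113/10 = 11.3
Step 2: Compute the convergence rate.
r = 1 - 2/(kappa + 1) = 1 - 2*mu/(L + mu) = (L - mu)/(L + mu) = 103/123 = 0.8374


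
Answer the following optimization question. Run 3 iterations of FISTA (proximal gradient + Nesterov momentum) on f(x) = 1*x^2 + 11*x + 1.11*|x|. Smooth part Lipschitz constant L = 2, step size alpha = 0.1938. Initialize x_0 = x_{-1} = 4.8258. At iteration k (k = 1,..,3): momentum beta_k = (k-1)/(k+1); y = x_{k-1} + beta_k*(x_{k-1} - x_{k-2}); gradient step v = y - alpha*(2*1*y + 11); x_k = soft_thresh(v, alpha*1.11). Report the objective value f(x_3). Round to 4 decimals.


FISTA on f(x) = 1*x^2 + 11*x + 1.11*|x|
L = 2, alpha = 0.1938
Iteration 1: beta = 0.0, y = 4.8258 + 0.0*(4.8258 - 4.8258) = 4.8258
  grad(y) = 20.6516, v = y - alpha*grad = 0.8235
  prox(v) = soft_thresh(0.8235, 0.2151) = 0.6084
Iteration 2: beta = 0.3333, y = 0.6084 + 0.3333*(0.6084 - 4.8258) = -0.7974
  grad(y) = 9.4052, v = y - alpha*grad = -2.6201
  prox(v) = soft_thresh(-2.6201, 0.2151) = -2.405
Iteration 3: beta = 0.5, y = -2.405 + 0.5*(-2.405 - 0.6084) = -3.9117
  grad(y) = 3.1766, v = y - alpha*grad = -4.5273
  prox(v) = soft_thresh(-4.5273, 0.2151) = -4.3122
f(x_3) = 1*(-4.3122)^2 + 11*(-4.3122) + 1.11*|-4.3122| = -24.0526


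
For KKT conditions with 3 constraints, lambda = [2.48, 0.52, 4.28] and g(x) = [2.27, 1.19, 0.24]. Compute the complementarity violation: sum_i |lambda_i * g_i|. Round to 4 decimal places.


KKT complementary slackness check:
lambda_1 * g_1 = 2.48 * 2.27 = 5.6296
lambda_2 * g_2 = 0.52 * 1.19 = 0.6188
lambda_3 * g_3 = 4.28 * 0.24 = 1.0272
Total violation = 5.6296 + 0.6188 + 1.0272 = 7.2756


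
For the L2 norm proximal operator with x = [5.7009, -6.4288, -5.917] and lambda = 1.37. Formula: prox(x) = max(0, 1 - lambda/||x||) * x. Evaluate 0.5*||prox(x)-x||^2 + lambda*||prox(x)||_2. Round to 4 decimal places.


Step 1: Compute ||x||.
||x|| = 10.4327
Step 2: Compute scaling factor.
scale = max(0, 1 - 1.37/10.4327) = 0.8687
Step 3: prox(x) = [4.9523, -5.5846, -5.14]
||prox(x)|| = 9.0627
Step 4: Proximal objective.
0.5*||prox-x||^2 = 0.9385
lambda*||prox|| = 12.4159
Total = 13.3543


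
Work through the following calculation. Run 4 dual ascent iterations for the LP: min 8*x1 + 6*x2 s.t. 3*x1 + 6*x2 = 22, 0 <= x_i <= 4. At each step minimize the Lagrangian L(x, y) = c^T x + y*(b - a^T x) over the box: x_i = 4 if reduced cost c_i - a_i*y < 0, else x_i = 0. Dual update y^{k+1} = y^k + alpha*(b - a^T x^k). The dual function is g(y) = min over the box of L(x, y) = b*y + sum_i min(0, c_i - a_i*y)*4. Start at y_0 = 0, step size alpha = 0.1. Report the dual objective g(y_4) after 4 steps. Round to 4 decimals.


Dual ascent for LP: min 8*x1 + 6*x2, 3*x1 + 6*x2 = 22, 0 <= x_i <= 4
Step 1: y^k = 0.0, reduced costs: (8.0, 6.0)
  x^k = (0.0, 0.0), subgradient = b - a^T x = 22.0
  y^{k+1} = 0.0 + 0.1*22.0 = 2.2
Step 2: y^k = 2.2, reduced costs: (1.4, -7.2)
  x^k = (0.0, 4.0), subgradient = b - a^T x = -2.0
  y^{k+1} = 2.2 + 0.1*-2.0 = 2.0
Step 3: y^k = 2.0, reduced costs: (2.0, -6.0)
  x^k = (0.0, 4.0), subgradient = b - a^T x = -2.0
  y^{k+1} = 2.0 + 0.1*-2.0 = 1.8
Step 4: y^k = 1.8, reduced costs: (2.6, -4.8)
  x^k = (0.0, 4.0), subgradient = b - a^T x = -2.0
  y^{k+1} = 1.8 + 0.1*-2.0 = 1.6
Dual objective at y_4 = 1.6: reduced costs (3.2, -3.6), box minimizer x = (0.0, 4.0)
g(y_4) = b*y + (c1 - a1*y)*x1 + (c2 - a2*y)*x2 = 22*1.6 + 3.2*0.0 + (-3.6)*4.0 = 35.2 + 0.0 - 14.4 = 20.8


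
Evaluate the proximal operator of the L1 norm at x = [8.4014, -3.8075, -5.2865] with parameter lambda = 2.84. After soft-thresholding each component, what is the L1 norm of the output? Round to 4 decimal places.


Soft-thresholding with lambda = 2.84:
prox(8.4014) = sign(8.4014)*max(|8.4014| - 2.84, 0) = 5.5614
prox(-3.8075) = sign(-3.8075)*max(|-3.8075| - 2.84, 0) = -0.9675
prox(-5.2865) = sign(-5.2865)*max(|-5.2865| - 2.84, 0) = -2.4465
prox(x) = [5.5614, -0.9675, -2.4465]
||prox(x)||_1 = 5.5614 + 0.9675 + 2.4465 = 8.9754


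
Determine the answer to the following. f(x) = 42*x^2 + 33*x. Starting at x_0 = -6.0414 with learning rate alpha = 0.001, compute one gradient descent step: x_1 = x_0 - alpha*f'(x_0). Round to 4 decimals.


We compute the gradient at x_0 and apply the update.
f'(x) = 84*x + 33
f'(-6.0414) = 84*-6.0414 + 33 = -474.4776
x_1 = -6.0414 - 0.001*-474.4776 = -5.5669


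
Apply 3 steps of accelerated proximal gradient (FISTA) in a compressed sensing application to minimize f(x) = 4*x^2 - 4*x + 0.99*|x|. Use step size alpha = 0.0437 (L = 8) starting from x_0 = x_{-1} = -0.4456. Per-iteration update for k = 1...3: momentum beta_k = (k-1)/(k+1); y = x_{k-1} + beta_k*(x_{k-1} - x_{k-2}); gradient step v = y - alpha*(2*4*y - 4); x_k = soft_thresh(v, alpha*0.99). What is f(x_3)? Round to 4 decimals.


FISTA on f(x) = 4*x^2 - 4*x + 0.99*|x|
L = 8, alpha = 0.0437
Iteration 1: beta = 0.0, y = -0.4456 + 0.0*(-0.4456 + 0.4456) = -0.4456
  grad(y) = -7.5648, v = y - alpha*grad = -0.115
  prox(v) = soft_thresh(-0.115, 0.0433) = -0.0718
Iteration 2: beta = 0.3333, y = -0.0718 + 0.3333*(-0.0718 + 0.4456) = 0.0529
  grad(y) = -3.5771, v = y - alpha*grad = 0.2092
  prox(v) = soft_thresh(0.2092, 0.0433) = 0.1659
Iteration 3: beta = 0.5, y = 0.1659 + 0.5*(0.1659 + 0.0718) = 0.2848
  grad(y) = -1.722, v = y - alpha*grad = 0.36
  prox(v) = soft_thresh(0.36, 0.0433) = 0.3167
f(x_3) = 4*0.3167^2 - 4*0.3167 + 0.99*|0.3167| = -0.5521
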